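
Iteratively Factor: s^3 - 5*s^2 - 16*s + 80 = (s - 4)*(s^2 - s - 20) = (s - 5)*(s - 4)*(s + 4)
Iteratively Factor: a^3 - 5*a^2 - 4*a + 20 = (a - 5)*(a^2 - 4) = (a - 5)*(a + 2)*(a - 2)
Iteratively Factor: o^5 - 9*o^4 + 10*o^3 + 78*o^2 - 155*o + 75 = (o - 5)*(o^4 - 4*o^3 - 10*o^2 + 28*o - 15) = (o - 5)*(o - 1)*(o^3 - 3*o^2 - 13*o + 15) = (o - 5)*(o - 1)^2*(o^2 - 2*o - 15) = (o - 5)*(o - 1)^2*(o + 3)*(o - 5)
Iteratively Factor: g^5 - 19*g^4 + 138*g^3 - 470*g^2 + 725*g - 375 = (g - 5)*(g^4 - 14*g^3 + 68*g^2 - 130*g + 75) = (g - 5)^2*(g^3 - 9*g^2 + 23*g - 15) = (g - 5)^2*(g - 3)*(g^2 - 6*g + 5) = (g - 5)^3*(g - 3)*(g - 1)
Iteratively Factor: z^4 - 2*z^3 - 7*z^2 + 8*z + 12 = (z - 2)*(z^3 - 7*z - 6) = (z - 3)*(z - 2)*(z^2 + 3*z + 2) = (z - 3)*(z - 2)*(z + 1)*(z + 2)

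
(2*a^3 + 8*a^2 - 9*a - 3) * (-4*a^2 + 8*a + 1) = -8*a^5 - 16*a^4 + 102*a^3 - 52*a^2 - 33*a - 3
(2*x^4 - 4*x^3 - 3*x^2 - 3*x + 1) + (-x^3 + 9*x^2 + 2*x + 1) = 2*x^4 - 5*x^3 + 6*x^2 - x + 2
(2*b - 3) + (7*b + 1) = 9*b - 2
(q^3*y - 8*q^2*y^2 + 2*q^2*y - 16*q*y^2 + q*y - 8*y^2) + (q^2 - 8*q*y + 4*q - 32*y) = q^3*y - 8*q^2*y^2 + 2*q^2*y + q^2 - 16*q*y^2 - 7*q*y + 4*q - 8*y^2 - 32*y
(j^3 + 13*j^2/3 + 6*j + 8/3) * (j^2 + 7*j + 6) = j^5 + 34*j^4/3 + 127*j^3/3 + 212*j^2/3 + 164*j/3 + 16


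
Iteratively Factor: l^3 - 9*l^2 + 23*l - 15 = (l - 1)*(l^2 - 8*l + 15) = (l - 5)*(l - 1)*(l - 3)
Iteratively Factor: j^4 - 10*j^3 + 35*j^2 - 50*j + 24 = (j - 4)*(j^3 - 6*j^2 + 11*j - 6) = (j - 4)*(j - 3)*(j^2 - 3*j + 2) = (j - 4)*(j - 3)*(j - 1)*(j - 2)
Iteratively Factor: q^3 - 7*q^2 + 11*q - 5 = (q - 5)*(q^2 - 2*q + 1) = (q - 5)*(q - 1)*(q - 1)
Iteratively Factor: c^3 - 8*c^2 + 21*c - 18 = (c - 3)*(c^2 - 5*c + 6) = (c - 3)*(c - 2)*(c - 3)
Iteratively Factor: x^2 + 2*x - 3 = (x + 3)*(x - 1)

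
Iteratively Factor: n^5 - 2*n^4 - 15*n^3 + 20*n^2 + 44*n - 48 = (n - 4)*(n^4 + 2*n^3 - 7*n^2 - 8*n + 12) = (n - 4)*(n + 2)*(n^3 - 7*n + 6) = (n - 4)*(n - 2)*(n + 2)*(n^2 + 2*n - 3) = (n - 4)*(n - 2)*(n - 1)*(n + 2)*(n + 3)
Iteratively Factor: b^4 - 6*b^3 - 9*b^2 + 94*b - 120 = (b - 2)*(b^3 - 4*b^2 - 17*b + 60) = (b - 3)*(b - 2)*(b^2 - b - 20) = (b - 5)*(b - 3)*(b - 2)*(b + 4)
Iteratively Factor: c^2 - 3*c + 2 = (c - 2)*(c - 1)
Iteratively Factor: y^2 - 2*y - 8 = (y + 2)*(y - 4)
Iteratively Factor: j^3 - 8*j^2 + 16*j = (j)*(j^2 - 8*j + 16) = j*(j - 4)*(j - 4)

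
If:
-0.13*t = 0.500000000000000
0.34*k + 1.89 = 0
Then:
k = -5.56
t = -3.85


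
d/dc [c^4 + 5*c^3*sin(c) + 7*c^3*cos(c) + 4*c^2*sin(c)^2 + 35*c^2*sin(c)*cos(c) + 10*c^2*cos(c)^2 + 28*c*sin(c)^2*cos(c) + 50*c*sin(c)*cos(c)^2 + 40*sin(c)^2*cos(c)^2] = -7*c^3*sin(c) + 5*c^3*cos(c) + 4*c^3 + 15*c^2*sin(c) - 6*c^2*sin(2*c) + 21*c^2*cos(c) + 35*c^2*cos(2*c) - 7*c*sin(c) + 35*c*sin(2*c) + 21*c*sin(3*c) + 25*c*cos(c)/2 + 6*c*cos(2*c) + 75*c*cos(3*c)/2 + 14*c + 25*sin(c)/2 + 25*sin(3*c)/2 + 20*sin(4*c) + 7*cos(c) - 7*cos(3*c)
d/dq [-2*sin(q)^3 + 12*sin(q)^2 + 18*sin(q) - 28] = 6*(4*sin(q) + cos(q)^2 + 2)*cos(q)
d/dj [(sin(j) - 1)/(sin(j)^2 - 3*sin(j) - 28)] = (2*sin(j) + cos(j)^2 - 32)*cos(j)/((sin(j) - 7)^2*(sin(j) + 4)^2)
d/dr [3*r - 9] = 3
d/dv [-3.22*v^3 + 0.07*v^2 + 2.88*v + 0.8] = -9.66*v^2 + 0.14*v + 2.88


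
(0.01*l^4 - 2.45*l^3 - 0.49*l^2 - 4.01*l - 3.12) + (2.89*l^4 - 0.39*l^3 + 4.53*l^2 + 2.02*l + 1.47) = 2.9*l^4 - 2.84*l^3 + 4.04*l^2 - 1.99*l - 1.65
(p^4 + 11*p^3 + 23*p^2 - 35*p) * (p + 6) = p^5 + 17*p^4 + 89*p^3 + 103*p^2 - 210*p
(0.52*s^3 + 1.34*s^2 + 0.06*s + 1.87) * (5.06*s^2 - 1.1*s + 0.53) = 2.6312*s^5 + 6.2084*s^4 - 0.8948*s^3 + 10.1064*s^2 - 2.0252*s + 0.9911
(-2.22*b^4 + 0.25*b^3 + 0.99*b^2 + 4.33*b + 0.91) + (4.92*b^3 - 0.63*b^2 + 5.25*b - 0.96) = -2.22*b^4 + 5.17*b^3 + 0.36*b^2 + 9.58*b - 0.0499999999999999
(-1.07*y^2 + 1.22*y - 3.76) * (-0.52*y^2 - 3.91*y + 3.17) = 0.5564*y^4 + 3.5493*y^3 - 6.2069*y^2 + 18.569*y - 11.9192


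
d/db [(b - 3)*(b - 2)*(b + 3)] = 3*b^2 - 4*b - 9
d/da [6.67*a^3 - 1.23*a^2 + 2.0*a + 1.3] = 20.01*a^2 - 2.46*a + 2.0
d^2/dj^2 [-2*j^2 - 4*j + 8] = -4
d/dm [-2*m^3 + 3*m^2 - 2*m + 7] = -6*m^2 + 6*m - 2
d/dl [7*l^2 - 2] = 14*l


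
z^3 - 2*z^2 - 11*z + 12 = (z - 4)*(z - 1)*(z + 3)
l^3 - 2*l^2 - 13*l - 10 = (l - 5)*(l + 1)*(l + 2)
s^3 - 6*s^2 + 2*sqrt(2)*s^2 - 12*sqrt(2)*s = s*(s - 6)*(s + 2*sqrt(2))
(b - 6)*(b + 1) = b^2 - 5*b - 6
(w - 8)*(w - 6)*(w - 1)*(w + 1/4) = w^4 - 59*w^3/4 + 233*w^2/4 - 65*w/2 - 12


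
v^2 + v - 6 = (v - 2)*(v + 3)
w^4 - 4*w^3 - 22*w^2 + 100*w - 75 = (w - 5)*(w - 3)*(w - 1)*(w + 5)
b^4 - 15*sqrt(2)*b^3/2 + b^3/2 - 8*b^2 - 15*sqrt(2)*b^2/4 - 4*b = b*(b + 1/2)*(b - 8*sqrt(2))*(b + sqrt(2)/2)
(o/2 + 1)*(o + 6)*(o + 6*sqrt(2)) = o^3/2 + 4*o^2 + 3*sqrt(2)*o^2 + 6*o + 24*sqrt(2)*o + 36*sqrt(2)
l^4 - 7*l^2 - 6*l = l*(l - 3)*(l + 1)*(l + 2)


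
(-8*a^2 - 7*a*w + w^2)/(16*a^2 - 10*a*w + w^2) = (a + w)/(-2*a + w)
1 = 1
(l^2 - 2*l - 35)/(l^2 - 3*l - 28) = (l + 5)/(l + 4)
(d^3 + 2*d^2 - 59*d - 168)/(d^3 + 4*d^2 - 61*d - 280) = (d + 3)/(d + 5)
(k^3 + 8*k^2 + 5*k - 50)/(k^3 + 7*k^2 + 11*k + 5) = (k^2 + 3*k - 10)/(k^2 + 2*k + 1)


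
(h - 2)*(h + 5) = h^2 + 3*h - 10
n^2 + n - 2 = (n - 1)*(n + 2)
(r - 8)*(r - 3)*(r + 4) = r^3 - 7*r^2 - 20*r + 96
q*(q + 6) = q^2 + 6*q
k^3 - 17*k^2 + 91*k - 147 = (k - 7)^2*(k - 3)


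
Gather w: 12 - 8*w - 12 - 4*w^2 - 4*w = -4*w^2 - 12*w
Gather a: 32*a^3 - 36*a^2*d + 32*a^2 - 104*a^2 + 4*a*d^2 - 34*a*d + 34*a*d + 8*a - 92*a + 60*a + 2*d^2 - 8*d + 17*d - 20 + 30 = 32*a^3 + a^2*(-36*d - 72) + a*(4*d^2 - 24) + 2*d^2 + 9*d + 10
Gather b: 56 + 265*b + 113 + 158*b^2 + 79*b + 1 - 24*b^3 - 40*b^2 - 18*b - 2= -24*b^3 + 118*b^2 + 326*b + 168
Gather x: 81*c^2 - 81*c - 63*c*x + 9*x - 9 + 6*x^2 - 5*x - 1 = 81*c^2 - 81*c + 6*x^2 + x*(4 - 63*c) - 10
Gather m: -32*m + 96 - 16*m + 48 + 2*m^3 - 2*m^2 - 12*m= 2*m^3 - 2*m^2 - 60*m + 144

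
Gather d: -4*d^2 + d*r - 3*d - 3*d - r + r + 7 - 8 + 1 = -4*d^2 + d*(r - 6)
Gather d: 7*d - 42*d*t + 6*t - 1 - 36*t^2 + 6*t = d*(7 - 42*t) - 36*t^2 + 12*t - 1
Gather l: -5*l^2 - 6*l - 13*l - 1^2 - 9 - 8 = -5*l^2 - 19*l - 18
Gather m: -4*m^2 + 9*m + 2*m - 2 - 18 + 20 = -4*m^2 + 11*m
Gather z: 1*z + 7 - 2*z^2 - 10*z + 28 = -2*z^2 - 9*z + 35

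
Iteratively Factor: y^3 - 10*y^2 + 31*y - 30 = (y - 2)*(y^2 - 8*y + 15) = (y - 3)*(y - 2)*(y - 5)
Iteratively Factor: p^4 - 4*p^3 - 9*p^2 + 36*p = (p - 3)*(p^3 - p^2 - 12*p) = (p - 3)*(p + 3)*(p^2 - 4*p) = p*(p - 3)*(p + 3)*(p - 4)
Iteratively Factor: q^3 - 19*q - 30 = (q + 2)*(q^2 - 2*q - 15) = (q - 5)*(q + 2)*(q + 3)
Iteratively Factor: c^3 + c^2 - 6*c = (c + 3)*(c^2 - 2*c) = c*(c + 3)*(c - 2)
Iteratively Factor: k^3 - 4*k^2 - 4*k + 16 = (k - 4)*(k^2 - 4) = (k - 4)*(k - 2)*(k + 2)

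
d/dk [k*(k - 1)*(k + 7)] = 3*k^2 + 12*k - 7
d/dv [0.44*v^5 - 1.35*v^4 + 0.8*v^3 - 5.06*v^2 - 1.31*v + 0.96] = 2.2*v^4 - 5.4*v^3 + 2.4*v^2 - 10.12*v - 1.31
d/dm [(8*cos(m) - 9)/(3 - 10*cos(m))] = 66*sin(m)/(10*cos(m) - 3)^2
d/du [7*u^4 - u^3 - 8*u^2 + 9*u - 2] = 28*u^3 - 3*u^2 - 16*u + 9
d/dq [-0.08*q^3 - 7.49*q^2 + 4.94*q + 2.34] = -0.24*q^2 - 14.98*q + 4.94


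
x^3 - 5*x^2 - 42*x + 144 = (x - 8)*(x - 3)*(x + 6)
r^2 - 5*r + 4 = (r - 4)*(r - 1)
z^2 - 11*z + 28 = (z - 7)*(z - 4)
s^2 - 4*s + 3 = (s - 3)*(s - 1)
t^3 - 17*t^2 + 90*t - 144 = (t - 8)*(t - 6)*(t - 3)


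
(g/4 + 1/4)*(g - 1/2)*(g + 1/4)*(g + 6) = g^4/4 + 27*g^3/16 + 33*g^2/32 - 19*g/32 - 3/16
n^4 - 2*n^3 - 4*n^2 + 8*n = n*(n - 2)^2*(n + 2)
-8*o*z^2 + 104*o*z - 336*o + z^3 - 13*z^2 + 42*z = (-8*o + z)*(z - 7)*(z - 6)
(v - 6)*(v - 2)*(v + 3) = v^3 - 5*v^2 - 12*v + 36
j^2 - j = j*(j - 1)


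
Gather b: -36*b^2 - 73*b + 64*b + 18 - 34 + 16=-36*b^2 - 9*b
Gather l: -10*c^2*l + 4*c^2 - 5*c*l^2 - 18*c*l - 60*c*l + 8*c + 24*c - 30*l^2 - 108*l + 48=4*c^2 + 32*c + l^2*(-5*c - 30) + l*(-10*c^2 - 78*c - 108) + 48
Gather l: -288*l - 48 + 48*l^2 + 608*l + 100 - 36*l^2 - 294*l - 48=12*l^2 + 26*l + 4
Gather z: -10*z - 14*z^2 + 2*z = -14*z^2 - 8*z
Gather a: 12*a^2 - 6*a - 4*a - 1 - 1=12*a^2 - 10*a - 2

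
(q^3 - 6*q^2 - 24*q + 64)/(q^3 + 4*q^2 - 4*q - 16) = (q - 8)/(q + 2)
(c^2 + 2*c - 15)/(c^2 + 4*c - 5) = (c - 3)/(c - 1)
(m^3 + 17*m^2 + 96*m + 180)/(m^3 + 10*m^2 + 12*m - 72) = (m + 5)/(m - 2)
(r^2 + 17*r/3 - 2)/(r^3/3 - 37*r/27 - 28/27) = 9*(-3*r^2 - 17*r + 6)/(-9*r^3 + 37*r + 28)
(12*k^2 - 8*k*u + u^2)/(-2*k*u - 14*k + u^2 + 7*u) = (-6*k + u)/(u + 7)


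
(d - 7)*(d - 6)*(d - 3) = d^3 - 16*d^2 + 81*d - 126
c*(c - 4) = c^2 - 4*c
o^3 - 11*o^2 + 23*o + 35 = (o - 7)*(o - 5)*(o + 1)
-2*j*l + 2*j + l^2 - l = (-2*j + l)*(l - 1)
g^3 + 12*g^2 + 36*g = g*(g + 6)^2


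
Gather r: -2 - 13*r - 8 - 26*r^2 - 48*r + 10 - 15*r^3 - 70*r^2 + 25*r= -15*r^3 - 96*r^2 - 36*r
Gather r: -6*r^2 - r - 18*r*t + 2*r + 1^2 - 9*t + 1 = -6*r^2 + r*(1 - 18*t) - 9*t + 2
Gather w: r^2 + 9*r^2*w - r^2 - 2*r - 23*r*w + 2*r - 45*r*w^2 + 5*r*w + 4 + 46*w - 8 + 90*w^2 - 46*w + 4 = w^2*(90 - 45*r) + w*(9*r^2 - 18*r)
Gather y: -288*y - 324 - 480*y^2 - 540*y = -480*y^2 - 828*y - 324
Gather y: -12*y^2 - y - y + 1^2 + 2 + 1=-12*y^2 - 2*y + 4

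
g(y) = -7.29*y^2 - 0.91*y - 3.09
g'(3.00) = -44.65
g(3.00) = -71.43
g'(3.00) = -44.65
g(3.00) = -71.43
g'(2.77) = -41.30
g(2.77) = -61.55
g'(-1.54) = 21.54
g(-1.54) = -18.98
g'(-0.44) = 5.51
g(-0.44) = -4.10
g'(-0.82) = 11.05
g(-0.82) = -7.25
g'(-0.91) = 12.36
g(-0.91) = -8.30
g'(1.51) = -22.93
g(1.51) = -21.09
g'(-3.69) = 52.89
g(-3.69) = -98.99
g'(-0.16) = 1.42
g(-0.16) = -3.13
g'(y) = -14.58*y - 0.91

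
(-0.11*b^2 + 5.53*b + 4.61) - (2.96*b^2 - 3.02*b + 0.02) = -3.07*b^2 + 8.55*b + 4.59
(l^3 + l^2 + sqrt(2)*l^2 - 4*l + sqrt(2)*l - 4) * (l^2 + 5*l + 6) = l^5 + sqrt(2)*l^4 + 6*l^4 + 7*l^3 + 6*sqrt(2)*l^3 - 18*l^2 + 11*sqrt(2)*l^2 - 44*l + 6*sqrt(2)*l - 24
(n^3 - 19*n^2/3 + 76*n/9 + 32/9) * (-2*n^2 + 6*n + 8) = -2*n^5 + 56*n^4/3 - 422*n^3/9 - 64*n^2/9 + 800*n/9 + 256/9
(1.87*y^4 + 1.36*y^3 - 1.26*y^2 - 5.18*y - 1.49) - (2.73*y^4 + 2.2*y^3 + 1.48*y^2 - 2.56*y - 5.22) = -0.86*y^4 - 0.84*y^3 - 2.74*y^2 - 2.62*y + 3.73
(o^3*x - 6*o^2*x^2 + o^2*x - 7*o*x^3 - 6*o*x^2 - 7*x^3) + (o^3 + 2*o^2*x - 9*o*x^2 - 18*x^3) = o^3*x + o^3 - 6*o^2*x^2 + 3*o^2*x - 7*o*x^3 - 15*o*x^2 - 25*x^3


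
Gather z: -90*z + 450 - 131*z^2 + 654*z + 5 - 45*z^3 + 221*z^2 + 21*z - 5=-45*z^3 + 90*z^2 + 585*z + 450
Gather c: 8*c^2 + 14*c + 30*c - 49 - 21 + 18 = 8*c^2 + 44*c - 52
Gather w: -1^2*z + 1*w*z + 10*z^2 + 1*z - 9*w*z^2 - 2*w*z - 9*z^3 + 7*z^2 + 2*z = w*(-9*z^2 - z) - 9*z^3 + 17*z^2 + 2*z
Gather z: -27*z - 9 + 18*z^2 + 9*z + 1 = 18*z^2 - 18*z - 8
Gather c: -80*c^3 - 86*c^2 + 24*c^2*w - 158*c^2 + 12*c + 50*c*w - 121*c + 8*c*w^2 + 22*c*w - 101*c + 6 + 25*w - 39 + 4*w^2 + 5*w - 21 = -80*c^3 + c^2*(24*w - 244) + c*(8*w^2 + 72*w - 210) + 4*w^2 + 30*w - 54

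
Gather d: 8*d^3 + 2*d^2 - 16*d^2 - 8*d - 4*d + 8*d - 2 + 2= 8*d^3 - 14*d^2 - 4*d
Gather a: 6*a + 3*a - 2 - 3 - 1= 9*a - 6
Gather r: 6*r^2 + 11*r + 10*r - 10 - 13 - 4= 6*r^2 + 21*r - 27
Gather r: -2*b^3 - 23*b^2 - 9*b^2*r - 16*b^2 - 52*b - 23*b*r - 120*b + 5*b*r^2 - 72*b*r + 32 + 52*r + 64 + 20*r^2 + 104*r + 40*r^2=-2*b^3 - 39*b^2 - 172*b + r^2*(5*b + 60) + r*(-9*b^2 - 95*b + 156) + 96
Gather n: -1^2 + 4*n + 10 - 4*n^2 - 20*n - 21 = -4*n^2 - 16*n - 12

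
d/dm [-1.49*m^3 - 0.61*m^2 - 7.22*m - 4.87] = -4.47*m^2 - 1.22*m - 7.22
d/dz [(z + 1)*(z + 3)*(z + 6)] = 3*z^2 + 20*z + 27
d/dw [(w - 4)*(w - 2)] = 2*w - 6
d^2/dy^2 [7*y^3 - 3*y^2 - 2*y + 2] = 42*y - 6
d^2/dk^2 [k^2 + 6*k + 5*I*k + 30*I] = 2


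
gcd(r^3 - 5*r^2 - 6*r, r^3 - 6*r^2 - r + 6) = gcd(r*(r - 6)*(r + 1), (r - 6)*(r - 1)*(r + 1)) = r^2 - 5*r - 6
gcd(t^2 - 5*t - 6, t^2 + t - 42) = t - 6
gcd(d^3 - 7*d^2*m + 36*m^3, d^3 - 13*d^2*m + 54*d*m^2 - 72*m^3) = d^2 - 9*d*m + 18*m^2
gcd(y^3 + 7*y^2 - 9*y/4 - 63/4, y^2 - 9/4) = y^2 - 9/4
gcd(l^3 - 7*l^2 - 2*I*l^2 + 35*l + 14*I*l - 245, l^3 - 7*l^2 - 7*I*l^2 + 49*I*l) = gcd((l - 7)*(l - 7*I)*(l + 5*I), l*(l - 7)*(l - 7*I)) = l^2 + l*(-7 - 7*I) + 49*I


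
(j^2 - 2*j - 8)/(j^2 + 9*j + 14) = (j - 4)/(j + 7)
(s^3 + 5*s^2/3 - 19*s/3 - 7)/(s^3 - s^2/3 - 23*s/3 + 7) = (s + 1)/(s - 1)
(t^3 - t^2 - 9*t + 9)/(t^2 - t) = t - 9/t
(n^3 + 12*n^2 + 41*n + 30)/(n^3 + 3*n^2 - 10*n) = (n^2 + 7*n + 6)/(n*(n - 2))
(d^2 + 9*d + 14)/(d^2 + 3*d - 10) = (d^2 + 9*d + 14)/(d^2 + 3*d - 10)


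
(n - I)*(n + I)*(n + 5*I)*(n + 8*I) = n^4 + 13*I*n^3 - 39*n^2 + 13*I*n - 40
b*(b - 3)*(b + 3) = b^3 - 9*b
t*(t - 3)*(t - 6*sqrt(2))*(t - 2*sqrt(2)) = t^4 - 8*sqrt(2)*t^3 - 3*t^3 + 24*t^2 + 24*sqrt(2)*t^2 - 72*t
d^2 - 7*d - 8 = (d - 8)*(d + 1)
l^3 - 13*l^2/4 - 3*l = l*(l - 4)*(l + 3/4)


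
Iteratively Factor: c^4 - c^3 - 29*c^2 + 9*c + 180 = (c + 4)*(c^3 - 5*c^2 - 9*c + 45) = (c - 5)*(c + 4)*(c^2 - 9) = (c - 5)*(c + 3)*(c + 4)*(c - 3)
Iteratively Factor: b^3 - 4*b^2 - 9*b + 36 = (b - 3)*(b^2 - b - 12) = (b - 3)*(b + 3)*(b - 4)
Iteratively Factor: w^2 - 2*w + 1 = (w - 1)*(w - 1)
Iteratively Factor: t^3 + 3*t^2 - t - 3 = (t - 1)*(t^2 + 4*t + 3) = (t - 1)*(t + 3)*(t + 1)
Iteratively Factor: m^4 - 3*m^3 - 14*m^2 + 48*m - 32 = (m - 4)*(m^3 + m^2 - 10*m + 8) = (m - 4)*(m - 1)*(m^2 + 2*m - 8) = (m - 4)*(m - 1)*(m + 4)*(m - 2)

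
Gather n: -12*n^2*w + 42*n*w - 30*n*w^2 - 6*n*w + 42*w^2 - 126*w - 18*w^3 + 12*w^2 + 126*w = -12*n^2*w + n*(-30*w^2 + 36*w) - 18*w^3 + 54*w^2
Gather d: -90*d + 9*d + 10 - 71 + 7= -81*d - 54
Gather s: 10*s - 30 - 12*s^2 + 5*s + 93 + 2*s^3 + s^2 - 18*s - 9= 2*s^3 - 11*s^2 - 3*s + 54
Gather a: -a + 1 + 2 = 3 - a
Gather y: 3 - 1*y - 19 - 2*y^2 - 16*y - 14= -2*y^2 - 17*y - 30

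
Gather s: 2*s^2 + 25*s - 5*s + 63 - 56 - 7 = 2*s^2 + 20*s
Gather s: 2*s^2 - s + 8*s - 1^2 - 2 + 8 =2*s^2 + 7*s + 5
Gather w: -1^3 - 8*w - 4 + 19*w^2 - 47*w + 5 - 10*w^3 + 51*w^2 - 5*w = -10*w^3 + 70*w^2 - 60*w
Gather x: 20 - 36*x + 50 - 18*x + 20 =90 - 54*x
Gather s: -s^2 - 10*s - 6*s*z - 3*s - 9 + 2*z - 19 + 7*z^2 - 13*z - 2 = -s^2 + s*(-6*z - 13) + 7*z^2 - 11*z - 30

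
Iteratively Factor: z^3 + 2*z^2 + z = (z)*(z^2 + 2*z + 1) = z*(z + 1)*(z + 1)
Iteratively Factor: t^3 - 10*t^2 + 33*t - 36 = (t - 4)*(t^2 - 6*t + 9) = (t - 4)*(t - 3)*(t - 3)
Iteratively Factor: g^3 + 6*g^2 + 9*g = (g + 3)*(g^2 + 3*g) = g*(g + 3)*(g + 3)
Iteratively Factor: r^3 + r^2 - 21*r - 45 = (r + 3)*(r^2 - 2*r - 15) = (r + 3)^2*(r - 5)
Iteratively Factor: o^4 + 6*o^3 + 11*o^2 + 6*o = (o)*(o^3 + 6*o^2 + 11*o + 6) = o*(o + 2)*(o^2 + 4*o + 3) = o*(o + 1)*(o + 2)*(o + 3)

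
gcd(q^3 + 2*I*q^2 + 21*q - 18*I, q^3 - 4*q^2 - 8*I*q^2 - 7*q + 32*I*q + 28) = q - I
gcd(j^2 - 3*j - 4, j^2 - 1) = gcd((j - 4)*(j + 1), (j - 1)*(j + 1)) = j + 1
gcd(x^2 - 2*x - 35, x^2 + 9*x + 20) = x + 5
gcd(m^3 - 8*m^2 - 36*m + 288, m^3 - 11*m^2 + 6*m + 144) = m^2 - 14*m + 48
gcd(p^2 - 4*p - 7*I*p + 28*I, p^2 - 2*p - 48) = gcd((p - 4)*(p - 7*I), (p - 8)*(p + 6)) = 1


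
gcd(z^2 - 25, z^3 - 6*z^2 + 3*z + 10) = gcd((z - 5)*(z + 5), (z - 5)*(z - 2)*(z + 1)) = z - 5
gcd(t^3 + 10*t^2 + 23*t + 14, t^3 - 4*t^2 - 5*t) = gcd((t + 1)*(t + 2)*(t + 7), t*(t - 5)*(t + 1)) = t + 1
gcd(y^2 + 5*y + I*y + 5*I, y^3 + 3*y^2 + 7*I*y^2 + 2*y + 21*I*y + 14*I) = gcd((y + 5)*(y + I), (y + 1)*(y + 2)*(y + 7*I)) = 1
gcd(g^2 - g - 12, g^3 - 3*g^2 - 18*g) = g + 3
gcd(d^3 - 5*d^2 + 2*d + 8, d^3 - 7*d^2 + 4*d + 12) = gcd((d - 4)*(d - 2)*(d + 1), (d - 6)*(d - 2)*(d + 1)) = d^2 - d - 2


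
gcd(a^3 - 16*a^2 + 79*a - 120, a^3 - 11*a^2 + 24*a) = a^2 - 11*a + 24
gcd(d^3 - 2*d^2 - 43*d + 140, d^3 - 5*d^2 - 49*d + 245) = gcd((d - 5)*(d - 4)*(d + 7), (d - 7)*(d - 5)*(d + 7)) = d^2 + 2*d - 35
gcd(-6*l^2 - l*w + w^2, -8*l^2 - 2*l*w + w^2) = 2*l + w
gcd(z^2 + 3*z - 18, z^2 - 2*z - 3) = z - 3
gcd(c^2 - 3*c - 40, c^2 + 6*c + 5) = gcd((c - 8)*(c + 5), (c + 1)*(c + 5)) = c + 5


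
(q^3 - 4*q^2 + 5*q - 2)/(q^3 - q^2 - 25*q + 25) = (q^2 - 3*q + 2)/(q^2 - 25)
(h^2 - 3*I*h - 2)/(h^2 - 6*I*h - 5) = (h - 2*I)/(h - 5*I)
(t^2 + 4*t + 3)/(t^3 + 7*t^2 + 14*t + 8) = (t + 3)/(t^2 + 6*t + 8)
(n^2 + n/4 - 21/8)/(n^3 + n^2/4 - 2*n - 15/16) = 2*(4*n + 7)/(8*n^2 + 14*n + 5)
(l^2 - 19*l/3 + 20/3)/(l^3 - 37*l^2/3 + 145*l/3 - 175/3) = (3*l - 4)/(3*l^2 - 22*l + 35)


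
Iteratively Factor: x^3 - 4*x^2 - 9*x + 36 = (x + 3)*(x^2 - 7*x + 12) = (x - 3)*(x + 3)*(x - 4)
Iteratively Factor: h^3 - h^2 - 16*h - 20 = (h + 2)*(h^2 - 3*h - 10) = (h - 5)*(h + 2)*(h + 2)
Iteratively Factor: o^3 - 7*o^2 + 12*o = (o - 3)*(o^2 - 4*o) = o*(o - 3)*(o - 4)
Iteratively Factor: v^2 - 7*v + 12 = (v - 4)*(v - 3)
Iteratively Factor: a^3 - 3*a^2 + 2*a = (a - 1)*(a^2 - 2*a) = a*(a - 1)*(a - 2)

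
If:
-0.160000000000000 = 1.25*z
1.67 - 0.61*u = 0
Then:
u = 2.74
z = -0.13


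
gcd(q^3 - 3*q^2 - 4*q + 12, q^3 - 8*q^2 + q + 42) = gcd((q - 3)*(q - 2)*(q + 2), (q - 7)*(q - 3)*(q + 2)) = q^2 - q - 6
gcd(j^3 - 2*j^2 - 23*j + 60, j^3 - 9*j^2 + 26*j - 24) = j^2 - 7*j + 12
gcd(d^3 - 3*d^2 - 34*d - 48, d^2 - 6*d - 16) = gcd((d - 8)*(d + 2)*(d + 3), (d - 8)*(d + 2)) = d^2 - 6*d - 16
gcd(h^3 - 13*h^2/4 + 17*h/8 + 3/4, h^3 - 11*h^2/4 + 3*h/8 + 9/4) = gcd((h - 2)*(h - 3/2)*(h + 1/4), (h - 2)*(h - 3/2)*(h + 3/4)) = h^2 - 7*h/2 + 3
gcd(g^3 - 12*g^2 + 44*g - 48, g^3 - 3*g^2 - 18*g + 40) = g - 2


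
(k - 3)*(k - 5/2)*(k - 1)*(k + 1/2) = k^4 - 6*k^3 + 39*k^2/4 - k - 15/4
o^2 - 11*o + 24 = (o - 8)*(o - 3)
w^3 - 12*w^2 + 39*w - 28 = (w - 7)*(w - 4)*(w - 1)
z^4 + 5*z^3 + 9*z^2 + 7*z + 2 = (z + 1)^3*(z + 2)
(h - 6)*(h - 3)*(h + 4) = h^3 - 5*h^2 - 18*h + 72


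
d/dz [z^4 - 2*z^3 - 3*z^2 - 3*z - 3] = 4*z^3 - 6*z^2 - 6*z - 3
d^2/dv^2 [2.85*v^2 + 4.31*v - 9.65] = 5.70000000000000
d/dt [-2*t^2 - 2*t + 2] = -4*t - 2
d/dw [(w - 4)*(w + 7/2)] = 2*w - 1/2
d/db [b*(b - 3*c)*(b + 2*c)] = 3*b^2 - 2*b*c - 6*c^2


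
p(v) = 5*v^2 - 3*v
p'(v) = 10*v - 3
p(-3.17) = 59.75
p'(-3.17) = -34.70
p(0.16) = -0.35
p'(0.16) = -1.40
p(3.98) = 67.26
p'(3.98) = 36.80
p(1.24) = 3.97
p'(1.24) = 9.40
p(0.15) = -0.34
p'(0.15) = -1.50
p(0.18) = -0.38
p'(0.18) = -1.20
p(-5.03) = 141.59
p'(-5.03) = -53.30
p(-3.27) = 63.27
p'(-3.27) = -35.70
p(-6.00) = 198.00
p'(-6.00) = -63.00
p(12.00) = 684.00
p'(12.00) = 117.00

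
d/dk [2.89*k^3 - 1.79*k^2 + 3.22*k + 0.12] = 8.67*k^2 - 3.58*k + 3.22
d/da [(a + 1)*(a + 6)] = 2*a + 7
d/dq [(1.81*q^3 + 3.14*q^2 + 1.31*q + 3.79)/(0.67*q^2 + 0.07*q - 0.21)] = (1.2127*q^4 + 0.2534*q^3 - 1.7982*q^2 - 6.3974*q - 0.5404)/(0.4489*q^4 + 0.0938*q^3 - 0.2765*q^2 - 0.0294*q + 0.0441)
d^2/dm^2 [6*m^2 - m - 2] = 12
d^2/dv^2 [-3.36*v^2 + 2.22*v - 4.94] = -6.72000000000000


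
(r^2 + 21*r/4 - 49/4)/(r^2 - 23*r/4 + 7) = (r + 7)/(r - 4)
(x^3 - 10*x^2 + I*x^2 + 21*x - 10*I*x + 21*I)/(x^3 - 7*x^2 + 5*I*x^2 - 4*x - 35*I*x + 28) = (x - 3)/(x + 4*I)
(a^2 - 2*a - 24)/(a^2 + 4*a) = (a - 6)/a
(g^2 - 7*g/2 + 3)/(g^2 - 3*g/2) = (g - 2)/g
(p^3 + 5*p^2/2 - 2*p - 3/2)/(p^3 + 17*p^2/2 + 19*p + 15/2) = (p - 1)/(p + 5)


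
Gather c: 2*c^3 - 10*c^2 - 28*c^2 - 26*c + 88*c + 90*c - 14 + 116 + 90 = 2*c^3 - 38*c^2 + 152*c + 192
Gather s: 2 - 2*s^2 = 2 - 2*s^2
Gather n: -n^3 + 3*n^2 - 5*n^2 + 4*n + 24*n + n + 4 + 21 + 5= -n^3 - 2*n^2 + 29*n + 30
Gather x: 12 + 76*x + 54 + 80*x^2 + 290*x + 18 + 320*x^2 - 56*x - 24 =400*x^2 + 310*x + 60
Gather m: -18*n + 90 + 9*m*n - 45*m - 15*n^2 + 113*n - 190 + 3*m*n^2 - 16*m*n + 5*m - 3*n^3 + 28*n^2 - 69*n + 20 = m*(3*n^2 - 7*n - 40) - 3*n^3 + 13*n^2 + 26*n - 80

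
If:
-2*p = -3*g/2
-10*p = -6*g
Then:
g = 0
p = 0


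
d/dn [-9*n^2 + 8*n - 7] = 8 - 18*n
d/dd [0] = 0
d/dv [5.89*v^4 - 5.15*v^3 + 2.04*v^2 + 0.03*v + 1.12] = 23.56*v^3 - 15.45*v^2 + 4.08*v + 0.03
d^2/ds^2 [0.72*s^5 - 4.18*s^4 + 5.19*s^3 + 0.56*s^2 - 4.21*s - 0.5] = 14.4*s^3 - 50.16*s^2 + 31.14*s + 1.12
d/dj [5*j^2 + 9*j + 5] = 10*j + 9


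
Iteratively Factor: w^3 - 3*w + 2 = (w - 1)*(w^2 + w - 2) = (w - 1)*(w + 2)*(w - 1)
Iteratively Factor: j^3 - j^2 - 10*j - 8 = (j + 2)*(j^2 - 3*j - 4) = (j - 4)*(j + 2)*(j + 1)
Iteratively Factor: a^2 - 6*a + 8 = (a - 2)*(a - 4)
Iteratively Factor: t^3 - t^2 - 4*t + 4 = (t - 2)*(t^2 + t - 2) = (t - 2)*(t - 1)*(t + 2)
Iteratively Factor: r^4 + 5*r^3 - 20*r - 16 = (r + 1)*(r^3 + 4*r^2 - 4*r - 16) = (r - 2)*(r + 1)*(r^2 + 6*r + 8) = (r - 2)*(r + 1)*(r + 4)*(r + 2)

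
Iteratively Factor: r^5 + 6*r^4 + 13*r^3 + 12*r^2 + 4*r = (r + 2)*(r^4 + 4*r^3 + 5*r^2 + 2*r) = (r + 1)*(r + 2)*(r^3 + 3*r^2 + 2*r) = (r + 1)*(r + 2)^2*(r^2 + r) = (r + 1)^2*(r + 2)^2*(r)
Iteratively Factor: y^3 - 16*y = (y)*(y^2 - 16) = y*(y - 4)*(y + 4)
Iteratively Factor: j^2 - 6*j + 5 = (j - 1)*(j - 5)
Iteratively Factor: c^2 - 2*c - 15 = (c + 3)*(c - 5)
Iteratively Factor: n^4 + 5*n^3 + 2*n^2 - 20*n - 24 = (n + 3)*(n^3 + 2*n^2 - 4*n - 8) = (n + 2)*(n + 3)*(n^2 - 4) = (n - 2)*(n + 2)*(n + 3)*(n + 2)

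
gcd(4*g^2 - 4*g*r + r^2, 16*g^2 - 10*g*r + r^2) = -2*g + r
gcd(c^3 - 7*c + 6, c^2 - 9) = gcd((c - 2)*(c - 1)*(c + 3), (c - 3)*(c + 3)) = c + 3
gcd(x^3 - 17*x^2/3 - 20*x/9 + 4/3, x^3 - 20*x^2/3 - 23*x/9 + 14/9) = x^2 + x/3 - 2/9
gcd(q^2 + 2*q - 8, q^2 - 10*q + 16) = q - 2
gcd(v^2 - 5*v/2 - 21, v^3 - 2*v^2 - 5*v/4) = 1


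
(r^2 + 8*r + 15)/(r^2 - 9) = (r + 5)/(r - 3)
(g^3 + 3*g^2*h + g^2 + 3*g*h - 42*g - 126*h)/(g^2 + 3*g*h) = g + 1 - 42/g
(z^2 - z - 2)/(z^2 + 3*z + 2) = (z - 2)/(z + 2)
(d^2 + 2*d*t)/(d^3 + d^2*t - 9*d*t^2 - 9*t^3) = d*(d + 2*t)/(d^3 + d^2*t - 9*d*t^2 - 9*t^3)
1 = 1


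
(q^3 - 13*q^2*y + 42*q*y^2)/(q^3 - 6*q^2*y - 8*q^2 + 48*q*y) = (q - 7*y)/(q - 8)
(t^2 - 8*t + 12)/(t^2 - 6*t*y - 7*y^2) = (-t^2 + 8*t - 12)/(-t^2 + 6*t*y + 7*y^2)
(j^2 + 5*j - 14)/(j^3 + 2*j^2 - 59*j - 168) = (j - 2)/(j^2 - 5*j - 24)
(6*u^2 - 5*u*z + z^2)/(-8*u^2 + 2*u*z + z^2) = (-3*u + z)/(4*u + z)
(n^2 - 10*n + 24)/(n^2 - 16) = (n - 6)/(n + 4)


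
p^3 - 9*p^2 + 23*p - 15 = (p - 5)*(p - 3)*(p - 1)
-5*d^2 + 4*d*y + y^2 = (-d + y)*(5*d + y)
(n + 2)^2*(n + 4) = n^3 + 8*n^2 + 20*n + 16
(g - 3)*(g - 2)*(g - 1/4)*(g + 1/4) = g^4 - 5*g^3 + 95*g^2/16 + 5*g/16 - 3/8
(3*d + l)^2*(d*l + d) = 9*d^3*l + 9*d^3 + 6*d^2*l^2 + 6*d^2*l + d*l^3 + d*l^2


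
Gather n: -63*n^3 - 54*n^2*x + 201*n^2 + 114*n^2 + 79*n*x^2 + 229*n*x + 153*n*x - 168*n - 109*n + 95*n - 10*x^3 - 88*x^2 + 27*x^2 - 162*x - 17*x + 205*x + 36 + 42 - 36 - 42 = -63*n^3 + n^2*(315 - 54*x) + n*(79*x^2 + 382*x - 182) - 10*x^3 - 61*x^2 + 26*x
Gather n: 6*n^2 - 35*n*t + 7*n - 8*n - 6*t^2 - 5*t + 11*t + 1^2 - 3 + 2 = 6*n^2 + n*(-35*t - 1) - 6*t^2 + 6*t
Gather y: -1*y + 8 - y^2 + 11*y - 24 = -y^2 + 10*y - 16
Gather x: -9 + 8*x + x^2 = x^2 + 8*x - 9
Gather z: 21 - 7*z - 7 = 14 - 7*z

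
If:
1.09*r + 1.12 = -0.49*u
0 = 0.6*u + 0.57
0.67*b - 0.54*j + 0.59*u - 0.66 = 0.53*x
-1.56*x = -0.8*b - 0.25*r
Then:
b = 1.95*x + 0.187643348623853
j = 1.43796296296296*x - 2.02736843781855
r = -0.60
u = -0.95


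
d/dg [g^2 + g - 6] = 2*g + 1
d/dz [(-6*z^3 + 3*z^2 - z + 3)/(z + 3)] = 3*(-4*z^3 - 17*z^2 + 6*z - 2)/(z^2 + 6*z + 9)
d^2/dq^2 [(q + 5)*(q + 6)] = 2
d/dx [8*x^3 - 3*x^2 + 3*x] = 24*x^2 - 6*x + 3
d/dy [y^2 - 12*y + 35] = 2*y - 12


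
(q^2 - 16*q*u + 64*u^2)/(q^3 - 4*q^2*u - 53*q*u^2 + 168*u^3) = (q - 8*u)/(q^2 + 4*q*u - 21*u^2)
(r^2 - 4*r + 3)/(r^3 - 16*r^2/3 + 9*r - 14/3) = 3*(r - 3)/(3*r^2 - 13*r + 14)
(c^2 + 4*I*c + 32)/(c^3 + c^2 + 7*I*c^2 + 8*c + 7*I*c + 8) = (c - 4*I)/(c^2 + c*(1 - I) - I)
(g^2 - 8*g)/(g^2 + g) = (g - 8)/(g + 1)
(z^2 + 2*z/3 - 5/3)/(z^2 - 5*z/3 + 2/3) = (3*z + 5)/(3*z - 2)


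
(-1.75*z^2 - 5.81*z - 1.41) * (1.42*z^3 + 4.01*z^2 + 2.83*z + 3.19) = -2.485*z^5 - 15.2677*z^4 - 30.2528*z^3 - 27.6789*z^2 - 22.5242*z - 4.4979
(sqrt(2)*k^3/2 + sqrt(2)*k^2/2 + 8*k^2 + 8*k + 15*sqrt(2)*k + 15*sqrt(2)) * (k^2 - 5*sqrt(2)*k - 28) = sqrt(2)*k^5/2 + sqrt(2)*k^4/2 + 3*k^4 - 39*sqrt(2)*k^3 + 3*k^3 - 374*k^2 - 39*sqrt(2)*k^2 - 420*sqrt(2)*k - 374*k - 420*sqrt(2)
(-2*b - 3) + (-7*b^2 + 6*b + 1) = -7*b^2 + 4*b - 2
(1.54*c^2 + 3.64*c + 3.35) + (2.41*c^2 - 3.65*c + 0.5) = 3.95*c^2 - 0.00999999999999979*c + 3.85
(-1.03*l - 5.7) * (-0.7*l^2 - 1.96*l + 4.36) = 0.721*l^3 + 6.0088*l^2 + 6.6812*l - 24.852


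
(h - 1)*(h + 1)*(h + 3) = h^3 + 3*h^2 - h - 3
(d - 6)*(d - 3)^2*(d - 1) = d^4 - 13*d^3 + 57*d^2 - 99*d + 54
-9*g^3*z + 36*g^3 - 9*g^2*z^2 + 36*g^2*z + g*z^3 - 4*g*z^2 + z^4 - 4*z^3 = (-3*g + z)*(g + z)*(3*g + z)*(z - 4)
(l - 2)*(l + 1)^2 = l^3 - 3*l - 2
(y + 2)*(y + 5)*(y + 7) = y^3 + 14*y^2 + 59*y + 70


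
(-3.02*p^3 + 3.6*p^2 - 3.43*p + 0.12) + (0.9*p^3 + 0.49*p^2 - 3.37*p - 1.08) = -2.12*p^3 + 4.09*p^2 - 6.8*p - 0.96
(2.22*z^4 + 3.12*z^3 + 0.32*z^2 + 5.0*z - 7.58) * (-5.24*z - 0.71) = -11.6328*z^5 - 17.925*z^4 - 3.892*z^3 - 26.4272*z^2 + 36.1692*z + 5.3818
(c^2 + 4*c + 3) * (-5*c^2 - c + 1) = -5*c^4 - 21*c^3 - 18*c^2 + c + 3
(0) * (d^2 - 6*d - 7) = 0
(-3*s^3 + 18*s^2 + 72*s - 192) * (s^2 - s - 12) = -3*s^5 + 21*s^4 + 90*s^3 - 480*s^2 - 672*s + 2304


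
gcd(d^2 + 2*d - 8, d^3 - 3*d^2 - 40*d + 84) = d - 2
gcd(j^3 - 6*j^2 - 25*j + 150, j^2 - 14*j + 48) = j - 6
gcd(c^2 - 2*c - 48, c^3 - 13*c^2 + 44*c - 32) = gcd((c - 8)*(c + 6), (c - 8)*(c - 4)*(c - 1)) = c - 8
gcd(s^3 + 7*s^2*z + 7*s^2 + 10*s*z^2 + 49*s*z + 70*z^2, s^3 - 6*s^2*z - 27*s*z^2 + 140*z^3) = s + 5*z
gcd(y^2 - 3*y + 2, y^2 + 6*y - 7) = y - 1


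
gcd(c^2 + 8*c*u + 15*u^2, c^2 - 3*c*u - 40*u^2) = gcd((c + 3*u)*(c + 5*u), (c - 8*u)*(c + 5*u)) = c + 5*u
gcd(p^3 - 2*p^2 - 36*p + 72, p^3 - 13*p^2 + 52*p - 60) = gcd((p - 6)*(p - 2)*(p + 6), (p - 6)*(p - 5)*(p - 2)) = p^2 - 8*p + 12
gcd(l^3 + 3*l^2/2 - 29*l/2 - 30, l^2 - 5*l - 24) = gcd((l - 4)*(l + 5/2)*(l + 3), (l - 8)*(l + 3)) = l + 3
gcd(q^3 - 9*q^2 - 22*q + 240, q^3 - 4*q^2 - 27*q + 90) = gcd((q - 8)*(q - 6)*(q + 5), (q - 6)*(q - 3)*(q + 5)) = q^2 - q - 30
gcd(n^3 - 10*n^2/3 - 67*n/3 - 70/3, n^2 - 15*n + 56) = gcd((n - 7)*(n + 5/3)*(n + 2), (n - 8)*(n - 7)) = n - 7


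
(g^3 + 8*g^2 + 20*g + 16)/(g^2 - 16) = (g^2 + 4*g + 4)/(g - 4)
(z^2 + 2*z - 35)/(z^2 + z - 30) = (z + 7)/(z + 6)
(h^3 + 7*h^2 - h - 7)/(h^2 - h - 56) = (h^2 - 1)/(h - 8)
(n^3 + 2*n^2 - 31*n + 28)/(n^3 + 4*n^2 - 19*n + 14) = (n - 4)/(n - 2)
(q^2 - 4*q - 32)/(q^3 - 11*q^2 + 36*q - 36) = (q^2 - 4*q - 32)/(q^3 - 11*q^2 + 36*q - 36)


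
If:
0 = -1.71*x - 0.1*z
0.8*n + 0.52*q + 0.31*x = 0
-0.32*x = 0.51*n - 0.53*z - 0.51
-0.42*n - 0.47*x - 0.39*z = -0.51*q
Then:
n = 0.21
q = -0.35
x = 0.04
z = -0.73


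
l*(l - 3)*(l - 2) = l^3 - 5*l^2 + 6*l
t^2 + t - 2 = (t - 1)*(t + 2)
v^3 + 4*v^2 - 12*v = v*(v - 2)*(v + 6)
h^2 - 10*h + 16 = (h - 8)*(h - 2)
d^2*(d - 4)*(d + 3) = d^4 - d^3 - 12*d^2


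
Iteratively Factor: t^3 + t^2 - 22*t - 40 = (t - 5)*(t^2 + 6*t + 8) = (t - 5)*(t + 2)*(t + 4)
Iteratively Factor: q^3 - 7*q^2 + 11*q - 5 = (q - 5)*(q^2 - 2*q + 1) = (q - 5)*(q - 1)*(q - 1)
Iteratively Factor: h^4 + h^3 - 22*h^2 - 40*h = (h)*(h^3 + h^2 - 22*h - 40) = h*(h - 5)*(h^2 + 6*h + 8) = h*(h - 5)*(h + 4)*(h + 2)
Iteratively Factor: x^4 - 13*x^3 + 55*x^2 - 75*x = (x)*(x^3 - 13*x^2 + 55*x - 75) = x*(x - 5)*(x^2 - 8*x + 15) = x*(x - 5)*(x - 3)*(x - 5)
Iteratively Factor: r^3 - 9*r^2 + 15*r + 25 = (r + 1)*(r^2 - 10*r + 25) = (r - 5)*(r + 1)*(r - 5)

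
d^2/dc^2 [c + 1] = 0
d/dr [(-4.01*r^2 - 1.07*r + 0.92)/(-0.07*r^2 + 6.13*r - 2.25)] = (-24.6562*r^2 + 18.1738*r - 3.2321)/(0.0049*r^4 - 0.8582*r^3 + 37.8919*r^2 - 27.585*r + 5.0625)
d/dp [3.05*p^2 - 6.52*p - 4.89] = 6.1*p - 6.52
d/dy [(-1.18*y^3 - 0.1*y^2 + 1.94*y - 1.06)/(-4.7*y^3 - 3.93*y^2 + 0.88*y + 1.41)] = (4.1674*y^4 + 16.1592*y^3 - 12.4012*y^2 - 8.6136*y + 3.6682)/(22.09*y^6 + 36.942*y^5 + 7.1729*y^4 - 20.1708*y^3 - 10.3082*y^2 + 2.4816*y + 1.9881)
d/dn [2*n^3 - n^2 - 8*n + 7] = 6*n^2 - 2*n - 8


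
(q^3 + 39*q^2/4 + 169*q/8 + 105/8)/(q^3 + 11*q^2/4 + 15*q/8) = (q + 7)/q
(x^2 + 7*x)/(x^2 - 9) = x*(x + 7)/(x^2 - 9)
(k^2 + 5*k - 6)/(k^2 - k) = (k + 6)/k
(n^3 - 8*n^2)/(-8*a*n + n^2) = n*(8 - n)/(8*a - n)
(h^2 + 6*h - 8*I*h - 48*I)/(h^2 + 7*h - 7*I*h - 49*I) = (h^2 + h*(6 - 8*I) - 48*I)/(h^2 + h*(7 - 7*I) - 49*I)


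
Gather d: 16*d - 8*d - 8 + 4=8*d - 4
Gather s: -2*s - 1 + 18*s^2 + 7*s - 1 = 18*s^2 + 5*s - 2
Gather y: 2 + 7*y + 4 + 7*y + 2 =14*y + 8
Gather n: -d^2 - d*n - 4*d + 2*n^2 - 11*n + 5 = -d^2 - 4*d + 2*n^2 + n*(-d - 11) + 5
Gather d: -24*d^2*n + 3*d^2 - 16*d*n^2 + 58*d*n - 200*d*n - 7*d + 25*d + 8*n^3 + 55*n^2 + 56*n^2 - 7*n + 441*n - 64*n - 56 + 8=d^2*(3 - 24*n) + d*(-16*n^2 - 142*n + 18) + 8*n^3 + 111*n^2 + 370*n - 48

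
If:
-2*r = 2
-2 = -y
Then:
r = -1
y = 2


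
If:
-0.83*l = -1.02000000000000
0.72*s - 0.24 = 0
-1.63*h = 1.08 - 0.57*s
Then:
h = -0.55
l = 1.23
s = 0.33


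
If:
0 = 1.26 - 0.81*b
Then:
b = 1.56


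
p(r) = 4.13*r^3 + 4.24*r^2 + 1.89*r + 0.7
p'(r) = 12.39*r^2 + 8.48*r + 1.89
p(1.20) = 16.21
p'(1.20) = 29.91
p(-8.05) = -1894.21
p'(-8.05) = 736.53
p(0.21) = 1.32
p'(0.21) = 4.22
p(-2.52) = -43.23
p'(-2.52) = 59.20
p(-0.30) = 0.40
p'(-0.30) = 0.46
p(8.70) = 3057.69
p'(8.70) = 1013.47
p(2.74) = 122.67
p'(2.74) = 118.14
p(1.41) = 23.37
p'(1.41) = 38.48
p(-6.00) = -750.08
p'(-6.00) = 397.05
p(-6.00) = -750.08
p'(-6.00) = 397.05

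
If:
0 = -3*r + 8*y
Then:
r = 8*y/3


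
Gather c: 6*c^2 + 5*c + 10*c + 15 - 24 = 6*c^2 + 15*c - 9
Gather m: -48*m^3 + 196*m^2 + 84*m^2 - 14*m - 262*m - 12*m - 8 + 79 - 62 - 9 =-48*m^3 + 280*m^2 - 288*m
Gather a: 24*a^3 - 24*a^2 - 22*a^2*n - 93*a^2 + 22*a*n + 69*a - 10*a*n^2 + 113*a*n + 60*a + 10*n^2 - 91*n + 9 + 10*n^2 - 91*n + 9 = 24*a^3 + a^2*(-22*n - 117) + a*(-10*n^2 + 135*n + 129) + 20*n^2 - 182*n + 18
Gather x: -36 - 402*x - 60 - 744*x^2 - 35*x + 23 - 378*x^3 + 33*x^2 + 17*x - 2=-378*x^3 - 711*x^2 - 420*x - 75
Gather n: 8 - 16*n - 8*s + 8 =-16*n - 8*s + 16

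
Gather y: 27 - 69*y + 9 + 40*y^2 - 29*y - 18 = 40*y^2 - 98*y + 18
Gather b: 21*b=21*b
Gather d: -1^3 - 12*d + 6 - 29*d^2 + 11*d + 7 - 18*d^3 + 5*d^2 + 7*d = -18*d^3 - 24*d^2 + 6*d + 12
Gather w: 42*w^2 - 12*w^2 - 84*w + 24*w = 30*w^2 - 60*w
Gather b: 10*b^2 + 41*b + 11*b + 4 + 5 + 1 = 10*b^2 + 52*b + 10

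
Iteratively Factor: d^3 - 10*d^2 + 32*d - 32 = (d - 4)*(d^2 - 6*d + 8) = (d - 4)^2*(d - 2)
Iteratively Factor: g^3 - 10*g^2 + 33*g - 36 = (g - 3)*(g^2 - 7*g + 12) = (g - 3)^2*(g - 4)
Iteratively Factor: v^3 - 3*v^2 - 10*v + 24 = (v - 4)*(v^2 + v - 6) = (v - 4)*(v + 3)*(v - 2)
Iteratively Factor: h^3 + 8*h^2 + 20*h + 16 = (h + 2)*(h^2 + 6*h + 8) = (h + 2)*(h + 4)*(h + 2)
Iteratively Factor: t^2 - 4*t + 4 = (t - 2)*(t - 2)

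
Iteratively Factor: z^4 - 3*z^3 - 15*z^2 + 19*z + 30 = (z + 1)*(z^3 - 4*z^2 - 11*z + 30) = (z - 2)*(z + 1)*(z^2 - 2*z - 15) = (z - 2)*(z + 1)*(z + 3)*(z - 5)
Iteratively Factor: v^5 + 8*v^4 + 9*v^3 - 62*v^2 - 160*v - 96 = (v + 4)*(v^4 + 4*v^3 - 7*v^2 - 34*v - 24) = (v + 4)^2*(v^3 - 7*v - 6) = (v - 3)*(v + 4)^2*(v^2 + 3*v + 2) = (v - 3)*(v + 1)*(v + 4)^2*(v + 2)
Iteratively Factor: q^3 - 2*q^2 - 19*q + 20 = (q - 1)*(q^2 - q - 20) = (q - 5)*(q - 1)*(q + 4)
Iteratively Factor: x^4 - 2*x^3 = (x - 2)*(x^3) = x*(x - 2)*(x^2) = x^2*(x - 2)*(x)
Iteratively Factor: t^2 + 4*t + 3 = (t + 3)*(t + 1)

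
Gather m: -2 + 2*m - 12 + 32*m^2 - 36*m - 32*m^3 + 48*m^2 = -32*m^3 + 80*m^2 - 34*m - 14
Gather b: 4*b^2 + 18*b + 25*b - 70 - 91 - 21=4*b^2 + 43*b - 182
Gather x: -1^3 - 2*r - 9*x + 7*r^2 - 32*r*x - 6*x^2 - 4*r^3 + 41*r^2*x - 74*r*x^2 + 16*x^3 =-4*r^3 + 7*r^2 - 2*r + 16*x^3 + x^2*(-74*r - 6) + x*(41*r^2 - 32*r - 9) - 1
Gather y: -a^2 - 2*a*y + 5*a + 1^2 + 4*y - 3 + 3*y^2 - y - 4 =-a^2 + 5*a + 3*y^2 + y*(3 - 2*a) - 6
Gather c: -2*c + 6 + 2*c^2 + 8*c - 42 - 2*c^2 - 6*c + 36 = 0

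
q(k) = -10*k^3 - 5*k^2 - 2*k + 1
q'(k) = -30*k^2 - 10*k - 2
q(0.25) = 0.03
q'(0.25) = -6.38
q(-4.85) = 1033.93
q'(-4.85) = -659.18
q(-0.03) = 1.06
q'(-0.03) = -1.73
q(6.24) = -2635.87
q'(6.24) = -1232.53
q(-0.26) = 1.36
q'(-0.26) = -1.43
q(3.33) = -430.36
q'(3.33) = -367.97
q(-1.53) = 28.17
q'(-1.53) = -56.93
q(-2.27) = 96.75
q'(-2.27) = -133.89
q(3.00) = -320.00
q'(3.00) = -302.00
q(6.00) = -2351.00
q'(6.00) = -1142.00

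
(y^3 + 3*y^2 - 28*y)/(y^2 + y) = (y^2 + 3*y - 28)/(y + 1)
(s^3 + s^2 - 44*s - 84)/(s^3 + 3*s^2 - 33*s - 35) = (s^3 + s^2 - 44*s - 84)/(s^3 + 3*s^2 - 33*s - 35)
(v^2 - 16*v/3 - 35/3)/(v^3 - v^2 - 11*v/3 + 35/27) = 9*(v - 7)/(9*v^2 - 24*v + 7)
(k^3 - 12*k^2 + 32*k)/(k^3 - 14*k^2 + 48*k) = (k - 4)/(k - 6)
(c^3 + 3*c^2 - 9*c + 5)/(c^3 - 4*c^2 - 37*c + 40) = (c - 1)/(c - 8)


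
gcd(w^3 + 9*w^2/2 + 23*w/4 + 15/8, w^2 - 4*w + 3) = 1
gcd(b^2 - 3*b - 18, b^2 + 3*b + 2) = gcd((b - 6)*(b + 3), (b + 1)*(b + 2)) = 1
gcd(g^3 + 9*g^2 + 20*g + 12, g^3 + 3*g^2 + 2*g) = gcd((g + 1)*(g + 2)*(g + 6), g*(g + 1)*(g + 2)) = g^2 + 3*g + 2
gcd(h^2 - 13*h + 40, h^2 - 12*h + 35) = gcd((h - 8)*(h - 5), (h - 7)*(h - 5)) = h - 5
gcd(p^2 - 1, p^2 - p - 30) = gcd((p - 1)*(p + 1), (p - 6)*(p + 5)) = 1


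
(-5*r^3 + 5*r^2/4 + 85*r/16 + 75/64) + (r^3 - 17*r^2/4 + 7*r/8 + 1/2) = -4*r^3 - 3*r^2 + 99*r/16 + 107/64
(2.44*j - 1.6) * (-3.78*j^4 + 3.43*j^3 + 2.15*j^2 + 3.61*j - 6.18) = -9.2232*j^5 + 14.4172*j^4 - 0.242000000000001*j^3 + 5.3684*j^2 - 20.8552*j + 9.888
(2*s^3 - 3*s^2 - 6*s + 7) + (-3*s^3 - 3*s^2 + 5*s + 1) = -s^3 - 6*s^2 - s + 8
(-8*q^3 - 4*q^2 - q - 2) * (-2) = 16*q^3 + 8*q^2 + 2*q + 4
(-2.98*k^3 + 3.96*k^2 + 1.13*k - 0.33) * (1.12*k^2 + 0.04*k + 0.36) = -3.3376*k^5 + 4.316*k^4 + 0.3512*k^3 + 1.1012*k^2 + 0.3936*k - 0.1188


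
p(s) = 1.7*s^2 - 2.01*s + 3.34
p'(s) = 3.4*s - 2.01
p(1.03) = 3.07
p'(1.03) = 1.49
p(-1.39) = 9.42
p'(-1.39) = -6.74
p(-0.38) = 4.35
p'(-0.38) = -3.30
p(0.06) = 3.23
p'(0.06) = -1.81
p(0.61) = 2.75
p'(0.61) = 0.06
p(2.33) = 7.89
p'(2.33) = 5.91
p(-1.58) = 10.76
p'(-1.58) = -7.38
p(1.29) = 3.58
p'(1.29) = 2.38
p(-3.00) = 24.67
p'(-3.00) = -12.21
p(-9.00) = 159.13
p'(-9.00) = -32.61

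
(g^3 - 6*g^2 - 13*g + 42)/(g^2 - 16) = (g^3 - 6*g^2 - 13*g + 42)/(g^2 - 16)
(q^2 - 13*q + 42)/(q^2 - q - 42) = (q - 6)/(q + 6)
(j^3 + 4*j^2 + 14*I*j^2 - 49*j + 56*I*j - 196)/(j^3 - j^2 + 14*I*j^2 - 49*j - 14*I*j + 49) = (j + 4)/(j - 1)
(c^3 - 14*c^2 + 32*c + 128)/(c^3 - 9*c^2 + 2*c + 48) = (c - 8)/(c - 3)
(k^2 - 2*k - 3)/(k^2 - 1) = (k - 3)/(k - 1)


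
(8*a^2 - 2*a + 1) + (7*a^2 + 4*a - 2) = 15*a^2 + 2*a - 1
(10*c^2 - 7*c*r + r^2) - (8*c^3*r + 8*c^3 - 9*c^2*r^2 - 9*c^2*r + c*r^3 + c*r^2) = -8*c^3*r - 8*c^3 + 9*c^2*r^2 + 9*c^2*r + 10*c^2 - c*r^3 - c*r^2 - 7*c*r + r^2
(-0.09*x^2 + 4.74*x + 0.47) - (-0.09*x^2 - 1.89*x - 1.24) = 6.63*x + 1.71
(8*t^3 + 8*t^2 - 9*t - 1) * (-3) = -24*t^3 - 24*t^2 + 27*t + 3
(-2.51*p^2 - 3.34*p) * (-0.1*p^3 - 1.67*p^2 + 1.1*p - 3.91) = 0.251*p^5 + 4.5257*p^4 + 2.8168*p^3 + 6.1401*p^2 + 13.0594*p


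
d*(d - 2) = d^2 - 2*d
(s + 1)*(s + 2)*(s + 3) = s^3 + 6*s^2 + 11*s + 6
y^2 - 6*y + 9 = (y - 3)^2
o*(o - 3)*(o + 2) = o^3 - o^2 - 6*o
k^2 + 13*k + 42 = (k + 6)*(k + 7)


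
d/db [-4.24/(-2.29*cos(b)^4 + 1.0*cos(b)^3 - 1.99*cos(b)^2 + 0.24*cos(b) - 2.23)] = (38.8384*cos(b)^3 - 12.72*cos(b)^2 + 16.8752*cos(b) - 1.0176)*sin(b)/(2.29*cos(b)^4 - 1.0*cos(b)^3 + 1.99*cos(b)^2 - 0.24*cos(b) + 2.23)^2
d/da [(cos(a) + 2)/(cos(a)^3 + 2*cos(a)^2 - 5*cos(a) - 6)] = (19*cos(a)/2 + 4*cos(2*a) + cos(3*a)/2)*sin(a)/(cos(a)^3 + 2*cos(a)^2 - 5*cos(a) - 6)^2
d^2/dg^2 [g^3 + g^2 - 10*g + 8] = 6*g + 2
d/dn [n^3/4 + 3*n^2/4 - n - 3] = 3*n^2/4 + 3*n/2 - 1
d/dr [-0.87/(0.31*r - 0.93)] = 0.2697/(0.31*r - 0.93)^2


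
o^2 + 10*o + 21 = (o + 3)*(o + 7)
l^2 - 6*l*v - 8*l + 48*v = (l - 8)*(l - 6*v)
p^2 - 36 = (p - 6)*(p + 6)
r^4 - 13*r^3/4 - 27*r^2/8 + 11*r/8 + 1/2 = (r - 4)*(r - 1/2)*(r + 1/4)*(r + 1)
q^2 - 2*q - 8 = (q - 4)*(q + 2)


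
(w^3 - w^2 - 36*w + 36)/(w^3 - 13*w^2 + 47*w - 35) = (w^2 - 36)/(w^2 - 12*w + 35)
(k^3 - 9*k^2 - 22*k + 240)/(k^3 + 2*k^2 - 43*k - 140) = (k^2 - 14*k + 48)/(k^2 - 3*k - 28)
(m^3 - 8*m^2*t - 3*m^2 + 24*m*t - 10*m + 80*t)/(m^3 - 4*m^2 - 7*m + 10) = (m - 8*t)/(m - 1)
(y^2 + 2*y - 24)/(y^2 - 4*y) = (y + 6)/y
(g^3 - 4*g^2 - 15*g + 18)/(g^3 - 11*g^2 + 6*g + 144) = (g - 1)/(g - 8)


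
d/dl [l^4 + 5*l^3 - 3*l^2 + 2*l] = 4*l^3 + 15*l^2 - 6*l + 2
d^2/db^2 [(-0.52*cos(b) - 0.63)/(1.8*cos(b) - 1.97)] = (-3.88512*sin(b)^2 + 4.252048*cos(b) - 3.88512)/(5.832*cos(b)^3 - 19.1484*cos(b)^2 + 20.95686*cos(b) - 7.645373)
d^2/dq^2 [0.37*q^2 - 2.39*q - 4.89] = 0.740000000000000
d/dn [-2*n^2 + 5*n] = 5 - 4*n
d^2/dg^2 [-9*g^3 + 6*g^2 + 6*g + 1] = 12 - 54*g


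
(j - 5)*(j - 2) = j^2 - 7*j + 10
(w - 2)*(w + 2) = w^2 - 4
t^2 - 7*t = t*(t - 7)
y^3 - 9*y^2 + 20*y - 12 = (y - 6)*(y - 2)*(y - 1)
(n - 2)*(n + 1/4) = n^2 - 7*n/4 - 1/2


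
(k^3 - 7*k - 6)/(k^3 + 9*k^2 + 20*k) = (k^3 - 7*k - 6)/(k*(k^2 + 9*k + 20))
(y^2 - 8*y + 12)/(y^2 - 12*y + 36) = (y - 2)/(y - 6)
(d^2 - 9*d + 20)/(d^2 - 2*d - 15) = (d - 4)/(d + 3)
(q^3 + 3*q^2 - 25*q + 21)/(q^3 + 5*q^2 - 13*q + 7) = (q - 3)/(q - 1)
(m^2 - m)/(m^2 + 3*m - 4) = m/(m + 4)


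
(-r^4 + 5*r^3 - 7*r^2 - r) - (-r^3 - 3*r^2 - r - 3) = -r^4 + 6*r^3 - 4*r^2 + 3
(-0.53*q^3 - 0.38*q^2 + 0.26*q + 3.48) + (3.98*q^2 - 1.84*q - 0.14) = -0.53*q^3 + 3.6*q^2 - 1.58*q + 3.34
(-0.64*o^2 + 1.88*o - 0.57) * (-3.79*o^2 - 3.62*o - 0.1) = 2.4256*o^4 - 4.8084*o^3 - 4.5813*o^2 + 1.8754*o + 0.057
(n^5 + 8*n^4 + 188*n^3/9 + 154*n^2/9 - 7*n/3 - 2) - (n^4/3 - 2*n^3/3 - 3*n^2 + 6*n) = n^5 + 23*n^4/3 + 194*n^3/9 + 181*n^2/9 - 25*n/3 - 2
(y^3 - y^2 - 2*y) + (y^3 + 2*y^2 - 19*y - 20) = 2*y^3 + y^2 - 21*y - 20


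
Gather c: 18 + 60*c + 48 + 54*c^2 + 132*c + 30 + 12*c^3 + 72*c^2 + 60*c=12*c^3 + 126*c^2 + 252*c + 96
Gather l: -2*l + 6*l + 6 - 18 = 4*l - 12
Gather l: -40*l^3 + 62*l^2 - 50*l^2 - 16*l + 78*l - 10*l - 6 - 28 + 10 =-40*l^3 + 12*l^2 + 52*l - 24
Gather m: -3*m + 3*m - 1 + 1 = 0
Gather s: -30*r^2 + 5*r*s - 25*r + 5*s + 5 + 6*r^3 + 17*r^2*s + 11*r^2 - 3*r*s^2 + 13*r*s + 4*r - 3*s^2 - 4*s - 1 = 6*r^3 - 19*r^2 - 21*r + s^2*(-3*r - 3) + s*(17*r^2 + 18*r + 1) + 4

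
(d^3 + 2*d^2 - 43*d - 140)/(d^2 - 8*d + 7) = (d^2 + 9*d + 20)/(d - 1)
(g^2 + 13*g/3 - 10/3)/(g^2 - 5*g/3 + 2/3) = (g + 5)/(g - 1)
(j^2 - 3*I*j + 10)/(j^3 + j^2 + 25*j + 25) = (j + 2*I)/(j^2 + j*(1 + 5*I) + 5*I)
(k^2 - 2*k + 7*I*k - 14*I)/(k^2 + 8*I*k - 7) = (k - 2)/(k + I)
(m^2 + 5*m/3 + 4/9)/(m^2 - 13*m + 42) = (9*m^2 + 15*m + 4)/(9*(m^2 - 13*m + 42))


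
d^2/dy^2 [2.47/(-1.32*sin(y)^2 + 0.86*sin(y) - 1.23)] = (17.214912*sin(y)^4 - 8.411832*sin(y)^3 - 40.036724*sin(y)^2 + 19.43643*sin(y) + 4.36696)/(1.32*sin(y)^2 - 0.86*sin(y) + 1.23)^3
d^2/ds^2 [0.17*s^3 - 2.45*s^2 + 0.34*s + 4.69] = 1.02*s - 4.9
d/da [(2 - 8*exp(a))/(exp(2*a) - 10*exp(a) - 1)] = 4*(2*exp(2*a) - exp(a) + 7)*exp(a)/(exp(4*a) - 20*exp(3*a) + 98*exp(2*a) + 20*exp(a) + 1)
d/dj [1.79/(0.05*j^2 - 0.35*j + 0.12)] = (0.6265 - 0.179*j)/(0.05*j^2 - 0.35*j + 0.12)^2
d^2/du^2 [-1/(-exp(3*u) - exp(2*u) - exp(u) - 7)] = (2*(3*exp(2*u) + 2*exp(u) + 1)^2*exp(u) - (9*exp(2*u) + 4*exp(u) + 1)*(exp(3*u) + exp(2*u) + exp(u) + 7))*exp(u)/(exp(3*u) + exp(2*u) + exp(u) + 7)^3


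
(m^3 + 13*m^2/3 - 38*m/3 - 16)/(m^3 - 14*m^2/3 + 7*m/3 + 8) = (m + 6)/(m - 3)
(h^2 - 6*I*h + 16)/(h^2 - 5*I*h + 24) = (h + 2*I)/(h + 3*I)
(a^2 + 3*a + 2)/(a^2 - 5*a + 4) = (a^2 + 3*a + 2)/(a^2 - 5*a + 4)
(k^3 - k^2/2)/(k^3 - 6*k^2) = (k - 1/2)/(k - 6)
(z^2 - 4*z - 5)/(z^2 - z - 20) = (z + 1)/(z + 4)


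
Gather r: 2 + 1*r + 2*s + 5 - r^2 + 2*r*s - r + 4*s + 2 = -r^2 + 2*r*s + 6*s + 9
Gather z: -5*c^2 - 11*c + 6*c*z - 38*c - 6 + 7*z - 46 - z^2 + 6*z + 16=-5*c^2 - 49*c - z^2 + z*(6*c + 13) - 36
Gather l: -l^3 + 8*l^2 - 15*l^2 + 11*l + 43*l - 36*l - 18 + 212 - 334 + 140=-l^3 - 7*l^2 + 18*l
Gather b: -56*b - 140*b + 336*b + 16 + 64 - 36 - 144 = 140*b - 100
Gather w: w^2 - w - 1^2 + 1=w^2 - w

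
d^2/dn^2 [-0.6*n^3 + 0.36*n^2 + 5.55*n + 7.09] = 0.72 - 3.6*n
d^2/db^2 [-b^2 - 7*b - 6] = -2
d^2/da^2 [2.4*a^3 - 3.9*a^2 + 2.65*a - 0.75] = 14.4*a - 7.8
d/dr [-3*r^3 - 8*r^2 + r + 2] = -9*r^2 - 16*r + 1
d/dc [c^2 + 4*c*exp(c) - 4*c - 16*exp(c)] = 4*c*exp(c) + 2*c - 12*exp(c) - 4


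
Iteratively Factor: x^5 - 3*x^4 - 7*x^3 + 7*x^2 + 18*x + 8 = (x + 1)*(x^4 - 4*x^3 - 3*x^2 + 10*x + 8) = (x - 2)*(x + 1)*(x^3 - 2*x^2 - 7*x - 4) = (x - 2)*(x + 1)^2*(x^2 - 3*x - 4) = (x - 4)*(x - 2)*(x + 1)^2*(x + 1)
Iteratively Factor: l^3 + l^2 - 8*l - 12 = (l + 2)*(l^2 - l - 6) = (l + 2)^2*(l - 3)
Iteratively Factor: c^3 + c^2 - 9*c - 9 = (c + 1)*(c^2 - 9) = (c + 1)*(c + 3)*(c - 3)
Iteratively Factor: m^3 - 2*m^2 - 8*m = (m - 4)*(m^2 + 2*m) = (m - 4)*(m + 2)*(m)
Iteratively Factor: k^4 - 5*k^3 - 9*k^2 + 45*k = (k - 5)*(k^3 - 9*k) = (k - 5)*(k - 3)*(k^2 + 3*k) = k*(k - 5)*(k - 3)*(k + 3)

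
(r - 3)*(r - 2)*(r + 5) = r^3 - 19*r + 30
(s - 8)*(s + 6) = s^2 - 2*s - 48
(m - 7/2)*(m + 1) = m^2 - 5*m/2 - 7/2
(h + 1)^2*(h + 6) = h^3 + 8*h^2 + 13*h + 6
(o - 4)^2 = o^2 - 8*o + 16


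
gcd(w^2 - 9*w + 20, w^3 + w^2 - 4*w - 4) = 1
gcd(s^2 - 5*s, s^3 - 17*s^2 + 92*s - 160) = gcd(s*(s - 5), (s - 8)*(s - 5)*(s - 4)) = s - 5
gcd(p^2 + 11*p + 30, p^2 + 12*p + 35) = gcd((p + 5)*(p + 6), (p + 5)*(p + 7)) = p + 5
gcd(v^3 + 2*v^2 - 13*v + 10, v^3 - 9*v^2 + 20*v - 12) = v^2 - 3*v + 2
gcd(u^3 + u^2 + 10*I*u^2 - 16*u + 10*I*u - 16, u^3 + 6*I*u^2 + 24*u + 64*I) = u^2 + 10*I*u - 16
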